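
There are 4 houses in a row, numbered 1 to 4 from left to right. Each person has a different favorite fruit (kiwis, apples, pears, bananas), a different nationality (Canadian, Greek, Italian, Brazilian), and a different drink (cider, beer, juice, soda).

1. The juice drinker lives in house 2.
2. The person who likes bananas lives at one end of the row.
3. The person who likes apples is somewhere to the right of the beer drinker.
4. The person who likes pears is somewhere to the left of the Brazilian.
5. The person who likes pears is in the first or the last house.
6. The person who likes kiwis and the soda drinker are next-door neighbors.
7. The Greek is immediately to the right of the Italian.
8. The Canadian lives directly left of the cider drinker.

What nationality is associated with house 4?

From clue 1, the juice drinker must be in house 2.
Clue 5: the person who likes pears is in house 1.
The only favorite fruit still possible for house 4 is bananas.
By clue 3, the beer drinker is in house 1.
House 1 nationality: only Italian fits.
From clue 7, the Greek must be in house 2.
That leaves Brazilian as the nationality for house 4.
Clue 8 places the cider drinker in house 4.
The only nationality still possible for house 3 is Canadian.
The only drink still possible for house 3 is soda.
The person who likes kiwis is in house 2 (clue 6).
So house 3 gets apples for favorite fruit.
So: house 1 = pears/Italian/beer, house 2 = kiwis/Greek/juice, house 3 = apples/Canadian/soda, house 4 = bananas/Brazilian/cider.

Brazilian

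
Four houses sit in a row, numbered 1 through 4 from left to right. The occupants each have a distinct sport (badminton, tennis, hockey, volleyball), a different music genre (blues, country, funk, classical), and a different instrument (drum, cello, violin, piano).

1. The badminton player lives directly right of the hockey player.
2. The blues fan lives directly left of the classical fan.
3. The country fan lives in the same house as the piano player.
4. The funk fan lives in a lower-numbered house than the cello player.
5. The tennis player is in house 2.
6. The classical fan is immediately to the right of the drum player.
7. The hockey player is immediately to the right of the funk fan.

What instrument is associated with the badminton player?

By clue 5, the tennis player is in house 2.
So house 1 gets volleyball for sport.
House 3's sport must be hockey (nothing else left).
So house 4 gets badminton for sport.
From clue 7, the funk fan must be in house 2.
The blues fan is in house 3 (clue 2).
From clue 2, the classical fan must be in house 4.
By clue 6, the drum player is in house 3.
House 1's music genre must be country (nothing else left).
The only instrument still possible for house 1 is piano.
House 2 instrument: only violin fits.
The only instrument still possible for house 4 is cello.
So: house 1 = volleyball/country/piano, house 2 = tennis/funk/violin, house 3 = hockey/blues/drum, house 4 = badminton/classical/cello.

cello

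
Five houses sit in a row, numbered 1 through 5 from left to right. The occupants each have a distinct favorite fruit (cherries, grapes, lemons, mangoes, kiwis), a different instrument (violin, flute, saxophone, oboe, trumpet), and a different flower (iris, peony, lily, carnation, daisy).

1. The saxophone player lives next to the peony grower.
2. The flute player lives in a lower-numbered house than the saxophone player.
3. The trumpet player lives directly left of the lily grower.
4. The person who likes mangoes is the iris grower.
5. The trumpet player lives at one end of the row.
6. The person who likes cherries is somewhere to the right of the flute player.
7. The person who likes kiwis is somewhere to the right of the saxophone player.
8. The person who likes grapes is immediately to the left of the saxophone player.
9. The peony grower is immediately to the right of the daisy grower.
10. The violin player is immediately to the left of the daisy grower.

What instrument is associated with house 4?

From clue 5, the trumpet player must be in house 1.
The only instrument still possible for house 5 is oboe.
Clue 3: the lily grower is in house 2.
House 4's instrument must be saxophone (nothing else left).
The person who likes kiwis is in house 5 (clue 7).
By clue 8, the person who likes grapes is in house 3.
Clue 9: the peony grower is in house 5.
Clue 9 places the daisy grower in house 4.
Clue 10: the violin player is in house 3.
The only favorite fruit still possible for house 2 is lemons.
So house 2 gets flute for instrument.
From clue 4, the person who likes mangoes must be in house 1.
Clue 4: the iris grower is in house 1.
The only favorite fruit still possible for house 4 is cherries.
The only flower still possible for house 3 is carnation.
So: house 1 = mangoes/trumpet/iris, house 2 = lemons/flute/lily, house 3 = grapes/violin/carnation, house 4 = cherries/saxophone/daisy, house 5 = kiwis/oboe/peony.

saxophone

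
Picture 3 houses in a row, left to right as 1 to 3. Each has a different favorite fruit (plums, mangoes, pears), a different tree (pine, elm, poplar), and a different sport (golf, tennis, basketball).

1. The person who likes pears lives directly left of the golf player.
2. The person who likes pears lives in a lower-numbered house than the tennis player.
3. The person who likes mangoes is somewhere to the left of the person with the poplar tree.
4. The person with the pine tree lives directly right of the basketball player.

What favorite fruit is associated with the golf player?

So house 3 gets plums for favorite fruit.
That leaves elm as the tree for house 1.
So house 1 gets basketball for sport.
From clue 4, the person with the pine tree must be in house 2.
That leaves poplar as the tree for house 3.
The person who likes mangoes is narrowed to house 1 or 2; consider each.
Placing it in house 1 leads to a contradiction, so it's in house 2.
House 1 favorite fruit: only pears fits.
From clue 1, the golf player must be in house 2.
So house 3 gets tennis for sport.
So: house 1 = pears/elm/basketball, house 2 = mangoes/pine/golf, house 3 = plums/poplar/tennis.

mangoes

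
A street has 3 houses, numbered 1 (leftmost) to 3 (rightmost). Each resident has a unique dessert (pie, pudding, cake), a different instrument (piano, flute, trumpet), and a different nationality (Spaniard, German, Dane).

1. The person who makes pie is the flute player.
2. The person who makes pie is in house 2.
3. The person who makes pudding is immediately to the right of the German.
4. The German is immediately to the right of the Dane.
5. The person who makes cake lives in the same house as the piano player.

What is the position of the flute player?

Clue 2: the person who makes pie is in house 2.
By clue 4, the German is in house 2.
Clue 4 places the Dane in house 1.
House 1 dessert: only cake fits.
So house 3 gets pudding for dessert.
That leaves Spaniard as the nationality for house 3.
By clue 1, the flute player is in house 2.
The piano player is in house 1 (clue 5).
That leaves trumpet as the instrument for house 3.
So: house 1 = cake/piano/Dane, house 2 = pie/flute/German, house 3 = pudding/trumpet/Spaniard.

2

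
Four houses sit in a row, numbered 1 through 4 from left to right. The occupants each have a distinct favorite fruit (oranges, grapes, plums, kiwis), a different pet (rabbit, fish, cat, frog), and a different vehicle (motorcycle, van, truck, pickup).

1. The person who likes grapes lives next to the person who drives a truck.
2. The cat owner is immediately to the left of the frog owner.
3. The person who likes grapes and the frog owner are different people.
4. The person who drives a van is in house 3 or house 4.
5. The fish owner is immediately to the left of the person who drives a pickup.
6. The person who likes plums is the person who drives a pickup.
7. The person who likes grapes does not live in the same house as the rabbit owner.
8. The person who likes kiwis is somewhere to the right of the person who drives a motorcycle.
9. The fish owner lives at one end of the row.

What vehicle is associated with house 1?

The fish owner is in house 1 (clue 9).
The person who drives a pickup is in house 2 (clue 5).
The person who likes plums is in house 2 (clue 6).
So house 1 gets oranges for favorite fruit.
House 1 vehicle: only motorcycle fits.
The person who likes grapes is narrowed to house 3 or 4; consider each.
Placing it in house 4 leads to a contradiction, so it's in house 3.
The person who drives a truck is in house 4 (clue 1).
Clue 3: the frog owner is in house 4.
House 4 favorite fruit: only kiwis fits.
House 3 pet: only cat fits.
House 3 vehicle: only van fits.
So house 2 gets rabbit for pet.
So: house 1 = oranges/fish/motorcycle, house 2 = plums/rabbit/pickup, house 3 = grapes/cat/van, house 4 = kiwis/frog/truck.

motorcycle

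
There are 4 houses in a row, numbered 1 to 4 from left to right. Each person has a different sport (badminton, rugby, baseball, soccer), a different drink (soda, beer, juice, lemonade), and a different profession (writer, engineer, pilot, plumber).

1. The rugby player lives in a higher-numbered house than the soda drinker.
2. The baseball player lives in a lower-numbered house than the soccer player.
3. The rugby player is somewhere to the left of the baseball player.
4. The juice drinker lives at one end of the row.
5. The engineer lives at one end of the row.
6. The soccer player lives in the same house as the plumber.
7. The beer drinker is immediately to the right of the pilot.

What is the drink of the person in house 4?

juice

From clue 3, the rugby player must be in house 2.
The baseball player is in house 3 (clue 3).
House 1 sport: only badminton fits.
So house 4 gets soccer for sport.
Clue 1: the soda drinker is in house 1.
The plumber is in house 4 (clue 6).
That leaves juice as the drink for house 4.
That leaves engineer as the profession for house 1.
So house 2 gets pilot for profession.
House 3's profession must be writer (nothing else left).
Clue 7 places the beer drinker in house 3.
House 2 drink: only lemonade fits.
So: house 1 = badminton/soda/engineer, house 2 = rugby/lemonade/pilot, house 3 = baseball/beer/writer, house 4 = soccer/juice/plumber.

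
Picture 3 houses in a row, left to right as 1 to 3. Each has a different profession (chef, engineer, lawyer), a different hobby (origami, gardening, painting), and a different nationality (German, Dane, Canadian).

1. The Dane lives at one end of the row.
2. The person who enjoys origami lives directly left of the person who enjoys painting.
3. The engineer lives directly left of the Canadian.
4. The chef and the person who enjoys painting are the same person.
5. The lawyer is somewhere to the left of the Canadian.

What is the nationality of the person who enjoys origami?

So house 3 gets chef for profession.
From clue 4, the person who enjoys painting must be in house 3.
Clue 2 places the person who enjoys origami in house 2.
So house 1 gets gardening for hobby.
The engineer is narrowed to house 1 or 2; consider each.
Placing it in house 1 leads to a contradiction, so it's in house 2.
By clue 3, the Canadian is in house 3.
The only profession still possible for house 1 is lawyer.
That leaves German as the nationality for house 2.
House 1's nationality must be Dane (nothing else left).
So: house 1 = lawyer/gardening/Dane, house 2 = engineer/origami/German, house 3 = chef/painting/Canadian.

German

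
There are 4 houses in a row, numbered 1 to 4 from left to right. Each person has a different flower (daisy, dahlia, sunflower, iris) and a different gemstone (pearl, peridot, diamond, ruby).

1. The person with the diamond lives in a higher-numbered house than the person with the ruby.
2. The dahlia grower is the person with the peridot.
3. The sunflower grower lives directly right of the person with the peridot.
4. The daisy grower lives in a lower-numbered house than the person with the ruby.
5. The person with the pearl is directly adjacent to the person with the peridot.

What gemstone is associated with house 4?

The daisy grower is narrowed to house 1 or 2; consider each.
Placing it in house 2 leads to a contradiction, so it's in house 1.
House 1 gemstone: only pearl fits.
So house 4 gets diamond for gemstone.
Clue 5 places the person with the peridot in house 2.
House 3's gemstone must be ruby (nothing else left).
From clue 2, the dahlia grower must be in house 2.
From clue 3, the sunflower grower must be in house 3.
So house 4 gets iris for flower.
So: house 1 = daisy/pearl, house 2 = dahlia/peridot, house 3 = sunflower/ruby, house 4 = iris/diamond.

diamond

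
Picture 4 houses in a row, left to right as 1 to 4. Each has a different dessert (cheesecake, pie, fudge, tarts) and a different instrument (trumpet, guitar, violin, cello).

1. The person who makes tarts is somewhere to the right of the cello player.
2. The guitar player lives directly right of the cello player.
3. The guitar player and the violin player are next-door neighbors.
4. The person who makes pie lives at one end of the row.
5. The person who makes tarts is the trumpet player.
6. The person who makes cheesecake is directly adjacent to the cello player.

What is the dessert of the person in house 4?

tarts

The person who makes pie is narrowed to house 1 or 4; consider each.
Placing it in house 4 leads to a contradiction, so it's in house 1.
The person who makes cheesecake is narrowed to house 2 or 3 or 4; consider each.
Placing it in house 3 and house 4 leads to a contradiction, so it's in house 2.
The only instrument still possible for house 2 is guitar.
That leaves trumpet as the instrument for house 4.
Clue 2 places the cello player in house 1.
Clue 5: the person who makes tarts is in house 4.
That leaves fudge as the dessert for house 3.
The only instrument still possible for house 3 is violin.
So: house 1 = pie/cello, house 2 = cheesecake/guitar, house 3 = fudge/violin, house 4 = tarts/trumpet.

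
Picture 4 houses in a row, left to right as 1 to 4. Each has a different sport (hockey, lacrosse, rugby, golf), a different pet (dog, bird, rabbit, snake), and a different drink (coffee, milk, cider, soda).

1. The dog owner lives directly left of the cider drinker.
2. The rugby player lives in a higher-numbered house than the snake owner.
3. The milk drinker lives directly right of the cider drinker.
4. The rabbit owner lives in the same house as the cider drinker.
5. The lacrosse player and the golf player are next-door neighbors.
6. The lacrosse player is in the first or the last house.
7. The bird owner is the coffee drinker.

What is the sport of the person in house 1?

lacrosse

The only pet still possible for house 4 is bird.
Clue 7: the coffee drinker is in house 4.
House 1 drink: only soda fits.
That leaves cider as the drink for house 2.
The only drink still possible for house 3 is milk.
By clue 1, the dog owner is in house 1.
By clue 4, the rabbit owner is in house 2.
So house 3 gets snake for pet.
Clue 2: the rugby player is in house 4.
The golf player is in house 2 (clue 5).
So house 1 gets lacrosse for sport.
House 3's sport must be hockey (nothing else left).
So: house 1 = lacrosse/dog/soda, house 2 = golf/rabbit/cider, house 3 = hockey/snake/milk, house 4 = rugby/bird/coffee.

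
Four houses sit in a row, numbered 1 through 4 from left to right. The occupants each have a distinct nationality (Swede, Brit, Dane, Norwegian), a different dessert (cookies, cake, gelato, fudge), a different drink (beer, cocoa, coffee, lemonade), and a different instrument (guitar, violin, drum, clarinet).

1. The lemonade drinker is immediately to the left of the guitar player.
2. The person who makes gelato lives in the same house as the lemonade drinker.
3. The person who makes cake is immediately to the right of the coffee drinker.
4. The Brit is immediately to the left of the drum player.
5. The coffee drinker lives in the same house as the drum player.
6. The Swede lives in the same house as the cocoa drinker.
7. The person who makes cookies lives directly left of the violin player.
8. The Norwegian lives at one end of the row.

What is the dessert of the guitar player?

fudge

House 1's instrument must be clarinet (nothing else left).
The Brit is narrowed to house 1 or 2; consider each.
Placing it in house 1 leads to a contradiction, so it's in house 2.
From clue 4, the drum player must be in house 3.
Clue 5 places the coffee drinker in house 3.
From clue 1, the lemonade drinker must be in house 1.
Clue 1 places the guitar player in house 2.
Clue 2: the person who makes gelato is in house 1.
Clue 3 places the person who makes cake in house 4.
House 3's nationality must be Dane (nothing else left).
The only dessert still possible for house 2 is fudge.
That leaves cookies as the dessert for house 3.
The only drink still possible for house 2 is beer.
House 4's drink must be cocoa (nothing else left).
So house 4 gets violin for instrument.
Clue 6: the Swede is in house 4.
So house 1 gets Norwegian for nationality.
So: house 1 = Norwegian/gelato/lemonade/clarinet, house 2 = Brit/fudge/beer/guitar, house 3 = Dane/cookies/coffee/drum, house 4 = Swede/cake/cocoa/violin.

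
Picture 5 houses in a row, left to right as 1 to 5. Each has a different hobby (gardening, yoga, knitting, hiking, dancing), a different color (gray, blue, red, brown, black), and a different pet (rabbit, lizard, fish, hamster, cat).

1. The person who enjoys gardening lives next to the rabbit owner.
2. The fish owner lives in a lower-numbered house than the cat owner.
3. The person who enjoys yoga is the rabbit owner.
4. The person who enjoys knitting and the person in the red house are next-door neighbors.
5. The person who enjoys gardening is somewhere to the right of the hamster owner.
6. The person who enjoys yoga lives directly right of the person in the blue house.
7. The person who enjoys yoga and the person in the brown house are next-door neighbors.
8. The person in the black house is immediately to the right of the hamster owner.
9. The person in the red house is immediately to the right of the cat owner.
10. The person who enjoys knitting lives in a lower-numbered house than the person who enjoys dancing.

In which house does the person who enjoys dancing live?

5

That leaves hiking as the hobby for house 1.
The person who enjoys dancing is narrowed to house 3 or 4 or 5; consider each.
Placing it in house 3 and house 4 leads to a contradiction, so it's in house 5.
So house 5 gets lizard for pet.
The person who enjoys gardening is narrowed to house 2 or 3 or 4; consider each.
Placing it in house 2 and house 4 leads to a contradiction, so it's in house 3.
The only color still possible for house 4 is gray.
House 3 pet: only fish fits.
By clue 2, the cat owner is in house 4.
From clue 9, the person in the red house must be in house 5.
So house 2 gets black for color.
House 1 pet: only hamster fits.
So house 2 gets rabbit for pet.
Clue 3: the person who enjoys yoga is in house 2.
Clue 4: the person who enjoys knitting is in house 4.
The person in the blue house is in house 1 (clue 6).
That leaves brown as the color for house 3.
So: house 1 = hiking/blue/hamster, house 2 = yoga/black/rabbit, house 3 = gardening/brown/fish, house 4 = knitting/gray/cat, house 5 = dancing/red/lizard.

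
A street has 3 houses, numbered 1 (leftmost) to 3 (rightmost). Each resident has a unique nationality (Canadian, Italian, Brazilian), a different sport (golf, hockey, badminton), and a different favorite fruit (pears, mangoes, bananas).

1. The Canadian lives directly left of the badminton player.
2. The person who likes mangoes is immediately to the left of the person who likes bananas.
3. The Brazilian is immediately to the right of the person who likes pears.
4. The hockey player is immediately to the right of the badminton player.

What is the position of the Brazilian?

From clue 4, the hockey player must be in house 3.
The badminton player is in house 2 (clue 4).
The only sport still possible for house 1 is golf.
That leaves bananas as the favorite fruit for house 3.
By clue 1, the Canadian is in house 1.
By clue 2, the person who likes mangoes is in house 2.
So house 1 gets pears for favorite fruit.
From clue 3, the Brazilian must be in house 2.
The only nationality still possible for house 3 is Italian.
So: house 1 = Canadian/golf/pears, house 2 = Brazilian/badminton/mangoes, house 3 = Italian/hockey/bananas.

2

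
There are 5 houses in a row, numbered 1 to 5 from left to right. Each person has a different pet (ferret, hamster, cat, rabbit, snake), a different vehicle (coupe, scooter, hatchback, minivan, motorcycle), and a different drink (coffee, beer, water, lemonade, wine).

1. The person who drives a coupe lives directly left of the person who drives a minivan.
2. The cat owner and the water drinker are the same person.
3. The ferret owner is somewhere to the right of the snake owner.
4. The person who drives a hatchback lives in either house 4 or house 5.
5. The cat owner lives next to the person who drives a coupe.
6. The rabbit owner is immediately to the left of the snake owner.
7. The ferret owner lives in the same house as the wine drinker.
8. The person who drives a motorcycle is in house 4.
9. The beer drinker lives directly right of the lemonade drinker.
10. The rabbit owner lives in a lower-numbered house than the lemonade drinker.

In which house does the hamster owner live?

From clue 8, the person who drives a motorcycle must be in house 4.
House 5's vehicle must be hatchback (nothing else left).
The person who drives a coupe is narrowed to house 1 or 2; consider each.
Placing it in house 1 leads to a contradiction, so it's in house 2.
Clue 1 places the person who drives a minivan in house 3.
The only vehicle still possible for house 1 is scooter.
The cat owner is narrowed to house 1 or 3; consider each.
Placing it in house 3 leads to a contradiction, so it's in house 1.
The water drinker is in house 1 (clue 2).
So house 2 gets coffee for drink.
That leaves lemonade as the drink for house 3.
By clue 9, the beer drinker is in house 4.
The rabbit owner is in house 2 (clue 10).
House 5's drink must be wine (nothing else left).
The snake owner is in house 3 (clue 6).
The ferret owner is in house 5 (clue 7).
That leaves hamster as the pet for house 4.
So: house 1 = cat/scooter/water, house 2 = rabbit/coupe/coffee, house 3 = snake/minivan/lemonade, house 4 = hamster/motorcycle/beer, house 5 = ferret/hatchback/wine.

4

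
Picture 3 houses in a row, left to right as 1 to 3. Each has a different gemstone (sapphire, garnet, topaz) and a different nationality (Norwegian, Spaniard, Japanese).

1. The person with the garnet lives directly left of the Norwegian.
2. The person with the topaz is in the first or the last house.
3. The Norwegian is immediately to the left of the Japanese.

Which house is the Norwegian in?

2

From clue 3, the Norwegian must be in house 2.
Clue 3: the Japanese is in house 3.
House 1's nationality must be Spaniard (nothing else left).
From clue 1, the person with the garnet must be in house 1.
That leaves sapphire as the gemstone for house 2.
House 3's gemstone must be topaz (nothing else left).
So: house 1 = garnet/Spaniard, house 2 = sapphire/Norwegian, house 3 = topaz/Japanese.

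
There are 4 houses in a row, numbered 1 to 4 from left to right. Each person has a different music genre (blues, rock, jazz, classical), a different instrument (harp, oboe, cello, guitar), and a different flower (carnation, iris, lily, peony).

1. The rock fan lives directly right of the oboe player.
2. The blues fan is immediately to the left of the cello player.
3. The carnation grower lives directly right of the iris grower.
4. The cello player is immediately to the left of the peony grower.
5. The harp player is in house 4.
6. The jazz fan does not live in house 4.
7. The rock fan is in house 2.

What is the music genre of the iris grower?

blues

Clue 5: the harp player is in house 4.
By clue 7, the rock fan is in house 2.
House 4's music genre must be classical (nothing else left).
By clue 1, the oboe player is in house 1.
Clue 2: the blues fan is in house 1.
Clue 2: the cello player is in house 2.
The peony grower is in house 3 (clue 4).
The only music genre still possible for house 3 is jazz.
So house 3 gets guitar for instrument.
Clue 3: the carnation grower is in house 2.
By clue 3, the iris grower is in house 1.
The only flower still possible for house 4 is lily.
So: house 1 = blues/oboe/iris, house 2 = rock/cello/carnation, house 3 = jazz/guitar/peony, house 4 = classical/harp/lily.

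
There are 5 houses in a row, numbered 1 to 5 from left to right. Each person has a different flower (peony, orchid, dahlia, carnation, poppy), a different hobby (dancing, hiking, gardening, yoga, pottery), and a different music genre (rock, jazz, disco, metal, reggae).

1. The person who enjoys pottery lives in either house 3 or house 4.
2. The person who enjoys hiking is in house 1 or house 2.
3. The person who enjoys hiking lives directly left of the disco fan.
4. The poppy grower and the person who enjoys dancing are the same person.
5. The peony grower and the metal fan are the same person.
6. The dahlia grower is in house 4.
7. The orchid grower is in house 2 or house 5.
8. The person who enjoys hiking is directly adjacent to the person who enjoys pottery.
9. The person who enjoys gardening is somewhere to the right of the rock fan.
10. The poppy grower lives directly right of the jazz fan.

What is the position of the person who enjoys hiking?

From clue 6, the dahlia grower must be in house 4.
Clue 8 places the person who enjoys hiking in house 2.
Clue 8: the person who enjoys pottery is in house 3.
Clue 3: the disco fan is in house 3.
From clue 4, the poppy grower must be in house 5.
Clue 4 places the person who enjoys dancing in house 5.
Clue 10 places the jazz fan in house 4.
So house 1 gets yoga for hobby.
That leaves gardening as the hobby for house 4.
That leaves orchid as the flower for house 2.
The only flower still possible for house 3 is carnation.
That leaves reggae as the music genre for house 5.
Clue 5 places the metal fan in house 1.
House 1 flower: only peony fits.
The only music genre still possible for house 2 is rock.
So: house 1 = peony/yoga/metal, house 2 = orchid/hiking/rock, house 3 = carnation/pottery/disco, house 4 = dahlia/gardening/jazz, house 5 = poppy/dancing/reggae.

2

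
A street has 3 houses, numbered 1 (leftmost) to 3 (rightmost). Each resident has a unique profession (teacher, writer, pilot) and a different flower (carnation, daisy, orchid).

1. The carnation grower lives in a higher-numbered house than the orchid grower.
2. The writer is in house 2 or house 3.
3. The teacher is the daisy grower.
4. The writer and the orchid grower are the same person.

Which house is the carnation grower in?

3

The writer is in house 2 (clue 4).
By clue 4, the orchid grower is in house 2.
House 1's flower must be daisy (nothing else left).
House 3's flower must be carnation (nothing else left).
By clue 3, the teacher is in house 1.
The only profession still possible for house 3 is pilot.
So: house 1 = teacher/daisy, house 2 = writer/orchid, house 3 = pilot/carnation.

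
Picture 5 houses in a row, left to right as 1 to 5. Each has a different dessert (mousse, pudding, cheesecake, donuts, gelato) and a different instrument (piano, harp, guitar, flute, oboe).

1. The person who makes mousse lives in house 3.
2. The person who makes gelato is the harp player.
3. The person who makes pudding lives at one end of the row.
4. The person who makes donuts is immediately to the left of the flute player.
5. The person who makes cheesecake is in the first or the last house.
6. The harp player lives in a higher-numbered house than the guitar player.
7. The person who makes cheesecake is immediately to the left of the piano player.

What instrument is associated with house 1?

Clue 1: the person who makes mousse is in house 3.
Clue 7 places the person who makes cheesecake in house 1.
From clue 7, the piano player must be in house 2.
That leaves donuts as the dessert for house 2.
The only dessert still possible for house 4 is gelato.
House 5's dessert must be pudding (nothing else left).
Clue 2 places the harp player in house 4.
Clue 4 places the flute player in house 3.
House 5's instrument must be oboe (nothing else left).
House 1's instrument must be guitar (nothing else left).
So: house 1 = cheesecake/guitar, house 2 = donuts/piano, house 3 = mousse/flute, house 4 = gelato/harp, house 5 = pudding/oboe.

guitar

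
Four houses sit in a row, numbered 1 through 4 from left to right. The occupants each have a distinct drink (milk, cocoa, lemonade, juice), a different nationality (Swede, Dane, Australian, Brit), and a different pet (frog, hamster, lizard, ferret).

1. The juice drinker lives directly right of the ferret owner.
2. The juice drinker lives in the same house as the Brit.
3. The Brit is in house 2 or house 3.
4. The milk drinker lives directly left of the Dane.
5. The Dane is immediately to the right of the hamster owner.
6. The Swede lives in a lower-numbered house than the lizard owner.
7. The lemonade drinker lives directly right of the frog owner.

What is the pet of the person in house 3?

House 4's pet must be lizard (nothing else left).
The juice drinker is narrowed to house 2 or 3; consider each.
Placing it in house 2 leads to a contradiction, so it's in house 3.
Clue 1 places the ferret owner in house 2.
Clue 2: the Brit is in house 3.
The milk drinker is in house 1 (clue 4).
Clue 4: the Dane is in house 2.
By clue 5, the hamster owner is in house 1.
The only nationality still possible for house 4 is Australian.
House 3 pet: only frog fits.
Clue 7: the lemonade drinker is in house 4.
House 2 drink: only cocoa fits.
House 1's nationality must be Swede (nothing else left).
So: house 1 = milk/Swede/hamster, house 2 = cocoa/Dane/ferret, house 3 = juice/Brit/frog, house 4 = lemonade/Australian/lizard.

frog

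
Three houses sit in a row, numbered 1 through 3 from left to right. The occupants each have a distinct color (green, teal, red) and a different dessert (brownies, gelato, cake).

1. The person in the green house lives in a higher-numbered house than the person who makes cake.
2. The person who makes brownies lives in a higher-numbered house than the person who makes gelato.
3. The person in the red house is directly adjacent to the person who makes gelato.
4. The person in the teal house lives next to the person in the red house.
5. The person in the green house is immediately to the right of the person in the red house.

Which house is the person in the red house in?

The only dessert still possible for house 3 is brownies.
The person in the green house is narrowed to house 2 or 3; consider each.
Placing it in house 2 leads to a contradiction, so it's in house 3.
From clue 5, the person in the red house must be in house 2.
House 1's color must be teal (nothing else left).
The person who makes gelato is in house 1 (clue 3).
The only dessert still possible for house 2 is cake.
So: house 1 = teal/gelato, house 2 = red/cake, house 3 = green/brownies.

2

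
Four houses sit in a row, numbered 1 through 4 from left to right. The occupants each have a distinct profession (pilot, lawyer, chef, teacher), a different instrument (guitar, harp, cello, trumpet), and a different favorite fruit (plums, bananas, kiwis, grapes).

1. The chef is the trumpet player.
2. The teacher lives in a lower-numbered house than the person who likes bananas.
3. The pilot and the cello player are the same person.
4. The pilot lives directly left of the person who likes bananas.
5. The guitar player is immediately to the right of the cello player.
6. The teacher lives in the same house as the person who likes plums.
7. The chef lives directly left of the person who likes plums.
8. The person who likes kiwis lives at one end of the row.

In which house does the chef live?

So house 4 gets lawyer for profession.
House 1 profession: only chef fits.
Clue 1 places the trumpet player in house 1.
By clue 7, the person who likes plums is in house 2.
From clue 6, the teacher must be in house 2.
House 3 profession: only pilot fits.
Clue 3 places the cello player in house 3.
The person who likes bananas is in house 4 (clue 4).
The guitar player is in house 4 (clue 5).
So house 2 gets harp for instrument.
So house 1 gets kiwis for favorite fruit.
So house 3 gets grapes for favorite fruit.
So: house 1 = chef/trumpet/kiwis, house 2 = teacher/harp/plums, house 3 = pilot/cello/grapes, house 4 = lawyer/guitar/bananas.

1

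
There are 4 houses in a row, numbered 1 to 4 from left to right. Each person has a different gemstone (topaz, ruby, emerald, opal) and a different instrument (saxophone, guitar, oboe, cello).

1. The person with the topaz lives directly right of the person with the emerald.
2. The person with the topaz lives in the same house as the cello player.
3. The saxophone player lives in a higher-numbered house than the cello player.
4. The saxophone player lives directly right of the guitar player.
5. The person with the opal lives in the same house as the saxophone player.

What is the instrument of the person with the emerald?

oboe

House 1's instrument must be oboe (nothing else left).
The only instrument still possible for house 4 is saxophone.
The guitar player is in house 3 (clue 4).
By clue 5, the person with the opal is in house 4.
That leaves cello as the instrument for house 2.
Clue 2 places the person with the topaz in house 2.
That leaves emerald as the gemstone for house 1.
House 3 gemstone: only ruby fits.
So: house 1 = emerald/oboe, house 2 = topaz/cello, house 3 = ruby/guitar, house 4 = opal/saxophone.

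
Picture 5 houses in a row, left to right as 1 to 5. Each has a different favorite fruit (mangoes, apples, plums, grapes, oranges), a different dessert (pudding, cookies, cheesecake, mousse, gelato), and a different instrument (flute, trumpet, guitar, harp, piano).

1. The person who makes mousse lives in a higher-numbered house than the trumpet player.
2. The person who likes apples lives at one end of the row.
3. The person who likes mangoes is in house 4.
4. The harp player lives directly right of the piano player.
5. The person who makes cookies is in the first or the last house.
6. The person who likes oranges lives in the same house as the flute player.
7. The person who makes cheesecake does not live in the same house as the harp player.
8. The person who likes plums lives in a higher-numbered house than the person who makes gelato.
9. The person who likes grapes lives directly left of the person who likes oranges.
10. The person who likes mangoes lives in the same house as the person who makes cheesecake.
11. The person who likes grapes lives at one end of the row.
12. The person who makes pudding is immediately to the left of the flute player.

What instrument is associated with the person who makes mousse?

Clue 3: the person who likes mangoes is in house 4.
From clue 10, the person who makes cheesecake must be in house 4.
Clue 11: the person who likes grapes is in house 1.
Clue 9: the person who likes oranges is in house 2.
House 3 favorite fruit: only plums fits.
The only favorite fruit still possible for house 5 is apples.
From clue 6, the flute player must be in house 2.
From clue 12, the person who makes pudding must be in house 1.
House 2 dessert: only gelato fits.
That leaves mousse as the dessert for house 3.
House 5's dessert must be cookies (nothing else left).
The trumpet player is in house 1 (clue 1).
The harp player is in house 5 (clue 4).
Clue 4 places the piano player in house 4.
House 3 instrument: only guitar fits.
So: house 1 = grapes/pudding/trumpet, house 2 = oranges/gelato/flute, house 3 = plums/mousse/guitar, house 4 = mangoes/cheesecake/piano, house 5 = apples/cookies/harp.

guitar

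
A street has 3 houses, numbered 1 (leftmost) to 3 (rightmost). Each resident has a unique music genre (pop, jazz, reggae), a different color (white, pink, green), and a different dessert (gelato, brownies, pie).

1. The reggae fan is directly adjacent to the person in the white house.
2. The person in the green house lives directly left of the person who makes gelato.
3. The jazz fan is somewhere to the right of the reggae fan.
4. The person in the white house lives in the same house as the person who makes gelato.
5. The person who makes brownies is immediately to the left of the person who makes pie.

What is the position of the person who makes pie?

2

That leaves brownies as the dessert for house 1.
Clue 5 places the person who makes pie in house 2.
So house 3 gets gelato for dessert.
Clue 2: the person in the green house is in house 2.
Clue 4 places the person in the white house in house 3.
House 1 color: only pink fits.
From clue 1, the reggae fan must be in house 2.
Clue 3 places the jazz fan in house 3.
That leaves pop as the music genre for house 1.
So: house 1 = pop/pink/brownies, house 2 = reggae/green/pie, house 3 = jazz/white/gelato.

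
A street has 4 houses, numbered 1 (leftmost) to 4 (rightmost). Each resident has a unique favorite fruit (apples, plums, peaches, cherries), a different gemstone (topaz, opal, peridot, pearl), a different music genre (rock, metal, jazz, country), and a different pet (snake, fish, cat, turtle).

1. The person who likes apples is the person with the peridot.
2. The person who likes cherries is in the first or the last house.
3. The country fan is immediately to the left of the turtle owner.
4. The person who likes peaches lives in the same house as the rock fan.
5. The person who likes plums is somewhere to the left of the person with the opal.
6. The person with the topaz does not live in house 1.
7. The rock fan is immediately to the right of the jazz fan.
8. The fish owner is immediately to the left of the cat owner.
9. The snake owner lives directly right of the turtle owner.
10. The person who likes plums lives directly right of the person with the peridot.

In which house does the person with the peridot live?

House 1 pet: only fish fits.
By clue 8, the cat owner is in house 2.
That leaves turtle as the pet for house 3.
So house 4 gets snake for pet.
By clue 3, the country fan is in house 2.
Clue 7: the rock fan is in house 4.
The jazz fan is in house 3 (clue 7).
The only music genre still possible for house 1 is metal.
From clue 4, the person who likes peaches must be in house 4.
House 1's favorite fruit must be cherries (nothing else left).
House 3's favorite fruit must be plums (nothing else left).
Clue 1 places the person with the peridot in house 2.
The person with the opal is in house 4 (clue 5).
House 2 favorite fruit: only apples fits.
The only gemstone still possible for house 1 is pearl.
So house 3 gets topaz for gemstone.
So: house 1 = cherries/pearl/metal/fish, house 2 = apples/peridot/country/cat, house 3 = plums/topaz/jazz/turtle, house 4 = peaches/opal/rock/snake.

2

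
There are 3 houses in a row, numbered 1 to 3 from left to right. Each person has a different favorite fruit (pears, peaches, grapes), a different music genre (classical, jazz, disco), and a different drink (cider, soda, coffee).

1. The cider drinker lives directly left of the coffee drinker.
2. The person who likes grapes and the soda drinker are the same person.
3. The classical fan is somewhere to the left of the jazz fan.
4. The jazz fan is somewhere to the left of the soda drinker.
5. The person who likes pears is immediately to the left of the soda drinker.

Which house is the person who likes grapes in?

From clue 4, the jazz fan must be in house 2.
The soda drinker is in house 3 (clue 4).
By clue 5, the person who likes pears is in house 2.
That leaves disco as the music genre for house 3.
House 1's drink must be cider (nothing else left).
That leaves coffee as the drink for house 2.
Clue 2: the person who likes grapes is in house 3.
House 1 favorite fruit: only peaches fits.
House 1 music genre: only classical fits.
So: house 1 = peaches/classical/cider, house 2 = pears/jazz/coffee, house 3 = grapes/disco/soda.

3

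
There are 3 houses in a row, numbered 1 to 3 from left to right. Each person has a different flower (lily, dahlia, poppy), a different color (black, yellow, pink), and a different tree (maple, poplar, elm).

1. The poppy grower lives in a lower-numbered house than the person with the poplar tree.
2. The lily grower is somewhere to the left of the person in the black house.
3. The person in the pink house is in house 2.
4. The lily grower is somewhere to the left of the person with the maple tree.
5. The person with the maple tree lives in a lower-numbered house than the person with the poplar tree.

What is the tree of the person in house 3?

The person in the pink house is in house 2 (clue 3).
Clue 5: the person with the maple tree is in house 2.
From clue 5, the person with the poplar tree must be in house 3.
House 3's flower must be dahlia (nothing else left).
The only color still possible for house 1 is yellow.
House 3's color must be black (nothing else left).
House 1 tree: only elm fits.
From clue 4, the lily grower must be in house 1.
House 2 flower: only poppy fits.
So: house 1 = lily/yellow/elm, house 2 = poppy/pink/maple, house 3 = dahlia/black/poplar.

poplar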